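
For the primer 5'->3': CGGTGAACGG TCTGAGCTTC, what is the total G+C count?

T=5, G=7, C=5, A=3
Total G or C: 7 + 5 = 12

12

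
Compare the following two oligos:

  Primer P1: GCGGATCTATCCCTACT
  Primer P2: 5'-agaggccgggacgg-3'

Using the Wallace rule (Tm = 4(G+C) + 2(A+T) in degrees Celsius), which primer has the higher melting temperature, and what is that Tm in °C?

Primer P1, 52°C

Primer P1: A+T=8, G+C=9 → Tm = 2(8)+4(9) = 52°C
Primer P2: A+T=3, G+C=11 → Tm = 2(3)+4(11) = 50°C
52°C vs 50°C → primer P1 is higher.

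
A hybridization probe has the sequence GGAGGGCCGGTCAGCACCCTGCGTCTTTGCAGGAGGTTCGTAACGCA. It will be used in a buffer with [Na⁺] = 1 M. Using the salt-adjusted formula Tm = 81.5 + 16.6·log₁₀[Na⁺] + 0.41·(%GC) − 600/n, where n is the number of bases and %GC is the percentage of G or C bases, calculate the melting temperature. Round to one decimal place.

94.9°C

Length n = 47. Counting bases: G=17, C=13, A=8, T=9
G+C = 30, so %GC = 30/47 × 100 = 63.83%
Salt term: 16.6 × (0) = 0
GC term: 0.41 × 63.83 = 26.17; length term: −600/47 = −12.766
Tm = 81.5 + (0) + 26.17 − 12.766 = 94.904 → 94.9°C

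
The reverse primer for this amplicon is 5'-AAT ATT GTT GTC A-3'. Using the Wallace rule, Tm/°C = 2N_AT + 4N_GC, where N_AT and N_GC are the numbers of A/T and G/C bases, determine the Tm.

32°C

T=6, A=4, G=2, C=1
AT pairs contribute 10, GC pairs contribute 3.
Tm = 2(10) + 4(3) = 20 + 12 = 32°C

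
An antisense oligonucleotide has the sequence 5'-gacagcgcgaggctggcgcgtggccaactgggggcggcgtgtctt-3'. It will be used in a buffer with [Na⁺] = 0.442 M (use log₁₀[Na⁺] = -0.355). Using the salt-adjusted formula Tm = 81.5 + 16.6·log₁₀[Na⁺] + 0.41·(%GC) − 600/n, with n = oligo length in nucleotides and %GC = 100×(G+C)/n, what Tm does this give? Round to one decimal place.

Length n = 45. Scanning the sequence gives G=21, A=5, C=12, T=7.
G+C = 33, so %GC = 33/45 × 100 = 73.333%
Salt term: 16.6 × (-0.355) = -5.893
GC term: 0.41 × 73.333 = 30.067; length term: −600/45 = −13.333
Tm = 81.5 + (-5.893) + 30.067 − 13.333 = 92.341 → 92.3°C

92.3°C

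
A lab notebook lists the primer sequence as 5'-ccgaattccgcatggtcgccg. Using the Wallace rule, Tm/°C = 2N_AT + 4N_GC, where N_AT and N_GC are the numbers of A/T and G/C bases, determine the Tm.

70°C

Base counts: A=3, T=4, C=8, G=6
AT pairs contribute 7, GC pairs contribute 14.
Tm = 2×7 + 4×14 = 70°C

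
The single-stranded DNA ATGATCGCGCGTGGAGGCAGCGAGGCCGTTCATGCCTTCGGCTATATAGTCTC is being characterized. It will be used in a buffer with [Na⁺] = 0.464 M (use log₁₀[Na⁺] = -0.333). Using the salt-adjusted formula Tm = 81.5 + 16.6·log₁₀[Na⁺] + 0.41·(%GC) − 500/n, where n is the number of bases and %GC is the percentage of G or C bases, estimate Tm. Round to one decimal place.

Length n = 53. Counting bases: C=14, A=9, T=13, G=17
G+C = 31, so %GC = 31/53 × 100 = 58.491%
Salt term: 16.6 × (-0.333) = -5.528
GC term: 0.41 × 58.491 = 23.981; length term: −500/53 = −9.434
Tm = 81.5 + (-5.528) + 23.981 − 9.434 = 90.519 → 90.5°C

90.5°C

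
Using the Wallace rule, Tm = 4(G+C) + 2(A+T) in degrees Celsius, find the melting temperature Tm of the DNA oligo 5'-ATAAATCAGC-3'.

Base counts: A=5, C=2, T=2, G=1
So N_AT = 7 and N_GC = 3.
Tm = 4·3 + 2·7 = 12 + 14 = 26°C

26°C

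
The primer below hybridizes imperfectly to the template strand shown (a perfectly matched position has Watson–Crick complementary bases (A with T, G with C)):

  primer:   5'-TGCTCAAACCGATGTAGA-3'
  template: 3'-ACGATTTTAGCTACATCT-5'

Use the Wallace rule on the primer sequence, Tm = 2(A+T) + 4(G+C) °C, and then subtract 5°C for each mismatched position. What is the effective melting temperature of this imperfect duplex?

Primer base counts: A=6, T=4, G=4, C=4 → A+T=10, G+C=8
Perfect-match Tm = 2(10) + 4(8) = 20 + 32 = 52°C
Mismatches (positions where the bases are not complementary): 2 (at positions 5, 9)
Effective Tm = 52 − 2×5 = 52 − 10 = 42°C

42°C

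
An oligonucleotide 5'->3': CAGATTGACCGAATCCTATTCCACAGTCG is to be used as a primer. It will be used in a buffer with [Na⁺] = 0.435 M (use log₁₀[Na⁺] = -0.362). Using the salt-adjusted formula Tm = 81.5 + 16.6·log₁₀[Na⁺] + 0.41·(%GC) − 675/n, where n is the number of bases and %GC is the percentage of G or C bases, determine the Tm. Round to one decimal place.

72.0°C

Length n = 29. Scanning the sequence gives G=5, A=8, T=7, C=9.
G+C = 14, so %GC = 14/29 × 100 = 48.276%
Salt term: 16.6 × (-0.362) = -6.009
GC term: 0.41 × 48.276 = 19.793; length term: −675/29 = −23.276
Tm = 81.5 + (-6.009) + 19.793 − 23.276 = 72.008 → 72.0°C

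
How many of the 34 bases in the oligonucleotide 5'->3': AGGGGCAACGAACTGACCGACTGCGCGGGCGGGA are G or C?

24

Base counts: T=2, G=15, A=8, C=9
G+C = 15 + 9 = 24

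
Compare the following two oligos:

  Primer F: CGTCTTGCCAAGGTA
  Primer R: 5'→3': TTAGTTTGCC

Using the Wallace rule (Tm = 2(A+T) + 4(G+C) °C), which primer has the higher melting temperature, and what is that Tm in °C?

Primer F: A+T=7, G+C=8 → Tm = 2(7)+4(8) = 46°C
Primer R: A+T=6, G+C=4 → Tm = 2(6)+4(4) = 28°C
46°C vs 28°C → primer F is higher.

Primer F, 46°C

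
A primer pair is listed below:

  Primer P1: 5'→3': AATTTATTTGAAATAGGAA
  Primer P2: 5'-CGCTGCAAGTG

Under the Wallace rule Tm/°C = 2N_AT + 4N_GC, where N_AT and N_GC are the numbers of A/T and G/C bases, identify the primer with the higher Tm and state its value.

Primer P1: A+T=16, G+C=3 → Tm = 2(16)+4(3) = 44°C
Primer P2: A+T=4, G+C=7 → Tm = 2(4)+4(7) = 36°C
44°C vs 36°C → primer P1 is higher.

Primer P1, 44°C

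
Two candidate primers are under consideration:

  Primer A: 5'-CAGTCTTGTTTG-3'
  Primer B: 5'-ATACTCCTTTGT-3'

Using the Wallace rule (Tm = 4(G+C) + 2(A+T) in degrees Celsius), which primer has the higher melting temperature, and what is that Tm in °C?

Primer A: A+T=7, G+C=5 → Tm = 2(7)+4(5) = 34°C
Primer B: A+T=8, G+C=4 → Tm = 2(8)+4(4) = 32°C
34°C vs 32°C → primer A is higher.

Primer A, 34°C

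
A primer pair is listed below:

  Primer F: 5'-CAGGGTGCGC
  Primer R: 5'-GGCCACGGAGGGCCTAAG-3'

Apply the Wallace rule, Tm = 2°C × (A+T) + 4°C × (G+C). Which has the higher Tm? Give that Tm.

Primer F: A+T=2, G+C=8 → Tm = 2(2)+4(8) = 36°C
Primer R: A+T=5, G+C=13 → Tm = 2(5)+4(13) = 62°C
36°C vs 62°C → primer R is higher.

Primer R, 62°C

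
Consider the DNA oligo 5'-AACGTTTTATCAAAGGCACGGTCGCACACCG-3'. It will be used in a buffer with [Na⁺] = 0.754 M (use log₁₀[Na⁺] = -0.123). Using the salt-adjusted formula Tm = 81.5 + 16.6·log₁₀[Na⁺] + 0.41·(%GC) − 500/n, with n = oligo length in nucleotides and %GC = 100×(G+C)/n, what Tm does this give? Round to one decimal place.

84.5°C

Length n = 31. Counting bases: T=6, A=9, G=7, C=9
G+C = 16, so %GC = 16/31 × 100 = 51.613%
Salt term: 16.6 × (-0.123) = -2.042
GC term: 0.41 × 51.613 = 21.161; length term: −500/31 = −16.129
Tm = 81.5 + (-2.042) + 21.161 − 16.129 = 84.49 → 84.5°C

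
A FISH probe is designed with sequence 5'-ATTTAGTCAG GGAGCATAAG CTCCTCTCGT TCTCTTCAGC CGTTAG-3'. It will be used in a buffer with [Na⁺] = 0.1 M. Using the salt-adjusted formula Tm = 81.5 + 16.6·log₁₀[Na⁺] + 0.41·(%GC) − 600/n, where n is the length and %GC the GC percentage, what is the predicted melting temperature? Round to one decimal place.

Length n = 46. Base counts: A=9, C=12, T=15, G=10
G+C = 22, so %GC = 22/46 × 100 = 47.826%
Salt term: 16.6 × (-1) = -16.6
GC term: 0.41 × 47.826 = 19.609; length term: −600/46 = −13.043
Tm = 81.5 + (-16.6) + 19.609 − 13.043 = 71.466 → 71.5°C

71.5°C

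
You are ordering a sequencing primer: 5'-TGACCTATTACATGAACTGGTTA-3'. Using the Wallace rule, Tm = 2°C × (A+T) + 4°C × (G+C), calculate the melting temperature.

Base counts: C=4, G=4, T=8, A=7
So N_AT = 15 and N_GC = 8.
Tm = 4·8 + 2·15 = 32 + 30 = 62°C

62°C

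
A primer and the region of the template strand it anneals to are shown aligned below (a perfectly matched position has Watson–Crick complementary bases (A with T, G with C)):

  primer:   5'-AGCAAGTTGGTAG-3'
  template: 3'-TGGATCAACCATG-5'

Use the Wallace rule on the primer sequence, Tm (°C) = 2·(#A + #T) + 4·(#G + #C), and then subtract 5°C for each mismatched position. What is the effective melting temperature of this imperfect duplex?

23°C

Primer base counts: A=4, T=3, G=5, C=1 → A+T=7, G+C=6
Perfect-match Tm = 2(7) + 4(6) = 14 + 24 = 38°C
Mismatches (positions where the bases are not complementary): 3 (at positions 2, 4, 13)
Effective Tm = 38 − 3×5 = 38 − 15 = 23°C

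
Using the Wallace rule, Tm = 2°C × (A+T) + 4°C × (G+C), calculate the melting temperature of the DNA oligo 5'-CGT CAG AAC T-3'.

30°C

Counting bases: G=2, T=2, C=3, A=3
A+T = 5, G+C = 5
Tm = 2(5) + 4(5) = 10 + 20 = 30°C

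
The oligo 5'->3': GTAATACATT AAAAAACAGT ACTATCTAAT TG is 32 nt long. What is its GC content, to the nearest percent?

Base counts: C=4, A=15, T=10, G=3
G+C = 3 + 4 = 7 out of 32 bases
%GC = 7/32 × 100 = 21.88% ≈ 22%

22%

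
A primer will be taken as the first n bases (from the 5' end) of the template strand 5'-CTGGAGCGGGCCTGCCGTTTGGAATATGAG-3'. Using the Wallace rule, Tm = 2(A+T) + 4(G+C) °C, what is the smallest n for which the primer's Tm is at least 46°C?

n = 13

First 12 bases: CTGGAGCGGGCC → Tm = 44°C (< 46°C)
First 13 bases: CTGGAGCGGGCCT → Tm = 46°C (≥ 46°C)
Each additional base adds 2°C (A/T) or 4°C (G/C), so Tm is non-decreasing in n; n = 13 is the first length to reach 46°C.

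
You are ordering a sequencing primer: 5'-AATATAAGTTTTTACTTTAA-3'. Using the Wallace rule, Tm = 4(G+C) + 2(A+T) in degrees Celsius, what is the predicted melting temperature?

44°C

T=10, C=1, A=8, G=1
A+T = 18, G+C = 2
Tm = 2(18) + 4(2) = 36 + 8 = 44°C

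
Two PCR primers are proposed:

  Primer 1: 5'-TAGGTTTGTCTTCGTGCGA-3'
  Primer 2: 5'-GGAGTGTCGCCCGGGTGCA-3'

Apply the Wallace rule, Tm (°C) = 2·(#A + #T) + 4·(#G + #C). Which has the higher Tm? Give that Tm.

Primer 2, 66°C

Primer 1: A+T=10, G+C=9 → Tm = 2(10)+4(9) = 56°C
Primer 2: A+T=5, G+C=14 → Tm = 2(5)+4(14) = 66°C
56°C vs 66°C → primer 2 is higher.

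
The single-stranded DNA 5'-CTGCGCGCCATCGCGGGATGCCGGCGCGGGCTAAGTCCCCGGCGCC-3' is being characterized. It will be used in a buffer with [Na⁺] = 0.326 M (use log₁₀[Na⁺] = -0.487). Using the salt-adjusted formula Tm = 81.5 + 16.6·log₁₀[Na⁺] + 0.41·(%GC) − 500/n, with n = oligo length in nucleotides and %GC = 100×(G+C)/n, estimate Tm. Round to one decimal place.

Length n = 46. Scanning the sequence gives G=18, A=4, T=5, C=19.
G+C = 37, so %GC = 37/46 × 100 = 80.435%
Salt term: 16.6 × (-0.487) = -8.084
GC term: 0.41 × 80.435 = 32.978; length term: −500/46 = −10.87
Tm = 81.5 + (-8.084) + 32.978 − 10.87 = 95.524 → 95.5°C

95.5°C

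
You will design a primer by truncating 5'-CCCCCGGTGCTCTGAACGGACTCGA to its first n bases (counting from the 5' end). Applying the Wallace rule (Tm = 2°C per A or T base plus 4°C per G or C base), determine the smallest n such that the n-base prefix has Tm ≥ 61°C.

n = 18

First 17 bases: CCCCCGGTGCTCTGAAC → Tm = 58°C (< 61°C)
First 18 bases: CCCCCGGTGCTCTGAACG → Tm = 62°C (≥ 61°C)
Each additional base adds 2°C (A/T) or 4°C (G/C), so Tm is non-decreasing in n; n = 18 is the first length to reach 61°C.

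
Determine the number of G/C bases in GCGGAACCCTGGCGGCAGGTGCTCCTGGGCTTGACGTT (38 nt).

26

Counting bases: T=8, A=4, G=15, C=11
G+C = 15 + 11 = 26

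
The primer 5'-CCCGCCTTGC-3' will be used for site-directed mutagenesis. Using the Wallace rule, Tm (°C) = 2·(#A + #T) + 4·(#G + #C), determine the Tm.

36°C

Scanning the sequence gives G=2, T=2, C=6, A=0.
A+T = 2, G+C = 8
Tm = 2×2 + 4×8 = 36°C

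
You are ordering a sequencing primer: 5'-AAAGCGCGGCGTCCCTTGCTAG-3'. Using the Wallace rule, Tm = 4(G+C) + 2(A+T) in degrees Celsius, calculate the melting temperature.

Counting bases: G=7, A=4, T=4, C=7
AT pairs contribute 8, GC pairs contribute 14.
Tm = 4·14 + 2·8 = 56 + 16 = 72°C

72°C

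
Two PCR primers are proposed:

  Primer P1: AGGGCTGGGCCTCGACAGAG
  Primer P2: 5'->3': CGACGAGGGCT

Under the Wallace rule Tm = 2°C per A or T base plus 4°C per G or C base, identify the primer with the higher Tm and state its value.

Primer P1: A+T=6, G+C=14 → Tm = 2(6)+4(14) = 68°C
Primer P2: A+T=3, G+C=8 → Tm = 2(3)+4(8) = 38°C
68°C vs 38°C → primer P1 is higher.

Primer P1, 68°C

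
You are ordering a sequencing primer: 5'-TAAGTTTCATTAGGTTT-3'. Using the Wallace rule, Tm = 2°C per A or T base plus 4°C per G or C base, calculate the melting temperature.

42°C

Scanning the sequence gives G=3, C=1, T=9, A=4.
A+T = 13, G+C = 4
Tm = 2×13 + 4×4 = 42°C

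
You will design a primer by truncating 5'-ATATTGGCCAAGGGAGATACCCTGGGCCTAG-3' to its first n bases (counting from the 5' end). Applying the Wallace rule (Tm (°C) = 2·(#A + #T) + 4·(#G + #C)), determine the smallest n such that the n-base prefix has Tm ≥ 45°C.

First 15 bases: ATATTGGCCAAGGGA → Tm = 44°C (< 45°C)
First 16 bases: ATATTGGCCAAGGGAG → Tm = 48°C (≥ 45°C)
Each additional base adds 2°C (A/T) or 4°C (G/C), so Tm is non-decreasing in n; n = 16 is the first length to reach 45°C.

n = 16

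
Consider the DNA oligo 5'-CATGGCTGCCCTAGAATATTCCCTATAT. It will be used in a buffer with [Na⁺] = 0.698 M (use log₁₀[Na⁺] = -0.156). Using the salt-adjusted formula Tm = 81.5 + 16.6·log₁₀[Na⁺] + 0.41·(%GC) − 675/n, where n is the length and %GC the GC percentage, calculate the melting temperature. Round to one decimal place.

Length n = 28. Counting bases: A=7, G=4, C=8, T=9
G+C = 12, so %GC = 12/28 × 100 = 42.857%
Salt term: 16.6 × (-0.156) = -2.59
GC term: 0.41 × 42.857 = 17.571; length term: −675/28 = −24.107
Tm = 81.5 + (-2.59) + 17.571 − 24.107 = 72.374 → 72.4°C

72.4°C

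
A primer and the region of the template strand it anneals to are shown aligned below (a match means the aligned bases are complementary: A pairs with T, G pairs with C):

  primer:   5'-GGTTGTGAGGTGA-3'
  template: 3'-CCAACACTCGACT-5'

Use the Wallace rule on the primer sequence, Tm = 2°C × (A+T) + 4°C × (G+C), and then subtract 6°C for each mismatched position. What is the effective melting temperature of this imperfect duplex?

34°C

Primer base counts: A=2, T=4, G=7, C=0 → A+T=6, G+C=7
Perfect-match Tm = 2(6) + 4(7) = 12 + 28 = 40°C
Mismatches (positions where the bases are not complementary): 1 (at position 10)
Effective Tm = 40 − 1×6 = 40 − 6 = 34°C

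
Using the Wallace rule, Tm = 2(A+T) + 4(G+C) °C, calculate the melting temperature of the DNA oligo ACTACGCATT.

28°C

T=3, G=1, A=3, C=3
So N_AT = 6 and N_GC = 4.
Tm = 2×6 + 4×4 = 28°C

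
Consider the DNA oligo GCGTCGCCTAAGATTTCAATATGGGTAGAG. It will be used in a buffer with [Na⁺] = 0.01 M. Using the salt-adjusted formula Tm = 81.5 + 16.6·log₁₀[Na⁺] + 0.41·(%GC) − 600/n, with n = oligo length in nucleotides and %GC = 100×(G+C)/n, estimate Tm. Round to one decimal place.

Length n = 30. A=8, C=5, T=8, G=9
G+C = 14, so %GC = 14/30 × 100 = 46.667%
Salt term: 16.6 × (-2) = -33.2
GC term: 0.41 × 46.667 = 19.133; length term: −600/30 = −20
Tm = 81.5 + (-33.2) + 19.133 − 20 = 47.433 → 47.4°C

47.4°C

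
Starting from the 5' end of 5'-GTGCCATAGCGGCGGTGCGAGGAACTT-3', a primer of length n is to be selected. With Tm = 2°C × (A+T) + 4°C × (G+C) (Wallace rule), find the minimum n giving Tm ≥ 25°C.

n = 9

First 8 bases: GTGCCATA → Tm = 24°C (< 25°C)
First 9 bases: GTGCCATAG → Tm = 28°C (≥ 25°C)
Since every base adds ≥2°C, Tm only increases with n, so the threshold is first crossed at n = 9.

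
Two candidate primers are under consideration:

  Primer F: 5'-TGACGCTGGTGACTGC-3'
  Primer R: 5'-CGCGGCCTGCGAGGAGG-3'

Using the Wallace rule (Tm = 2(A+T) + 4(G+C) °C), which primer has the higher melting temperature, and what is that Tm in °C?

Primer R, 62°C

Primer F: A+T=6, G+C=10 → Tm = 2(6)+4(10) = 52°C
Primer R: A+T=3, G+C=14 → Tm = 2(3)+4(14) = 62°C
52°C vs 62°C → primer R is higher.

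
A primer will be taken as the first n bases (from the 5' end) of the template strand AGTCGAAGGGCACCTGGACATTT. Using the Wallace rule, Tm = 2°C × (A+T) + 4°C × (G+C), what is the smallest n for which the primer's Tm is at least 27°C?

First 8 bases: AGTCGAAG → Tm = 24°C (< 27°C)
First 9 bases: AGTCGAAGG → Tm = 28°C (≥ 27°C)
Since every base adds ≥2°C, Tm only increases with n, so the threshold is first crossed at n = 9.

n = 9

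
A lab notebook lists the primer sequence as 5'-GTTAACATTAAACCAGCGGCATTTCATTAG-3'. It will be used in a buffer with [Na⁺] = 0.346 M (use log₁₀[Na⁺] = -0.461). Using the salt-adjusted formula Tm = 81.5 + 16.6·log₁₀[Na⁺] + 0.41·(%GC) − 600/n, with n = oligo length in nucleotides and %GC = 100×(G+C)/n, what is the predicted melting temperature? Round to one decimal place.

68.9°C

Length n = 30. C=6, G=5, T=9, A=10
G+C = 11, so %GC = 11/30 × 100 = 36.667%
Salt term: 16.6 × (-0.461) = -7.653
GC term: 0.41 × 36.667 = 15.033; length term: −600/30 = −20
Tm = 81.5 + (-7.653) + 15.033 − 20 = 68.88 → 68.9°C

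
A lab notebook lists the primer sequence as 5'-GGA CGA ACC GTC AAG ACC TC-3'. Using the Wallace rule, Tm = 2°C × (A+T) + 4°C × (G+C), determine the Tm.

64°C

T=2, A=6, C=7, G=5
AT pairs contribute 8, GC pairs contribute 12.
Tm = 4·12 + 2·8 = 48 + 16 = 64°C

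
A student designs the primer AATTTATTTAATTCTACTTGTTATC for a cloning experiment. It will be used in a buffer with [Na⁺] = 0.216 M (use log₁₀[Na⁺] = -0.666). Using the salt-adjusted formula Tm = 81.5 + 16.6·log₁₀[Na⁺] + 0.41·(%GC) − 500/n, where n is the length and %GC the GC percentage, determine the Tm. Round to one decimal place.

Length n = 25. Scanning the sequence gives A=7, T=14, C=3, G=1.
G+C = 4, so %GC = 4/25 × 100 = 16%
Salt term: 16.6 × (-0.666) = -11.056
GC term: 0.41 × 16 = 6.56; length term: −500/25 = −20
Tm = 81.5 + (-11.056) + 6.56 − 20 = 57.004 → 57.0°C

57.0°C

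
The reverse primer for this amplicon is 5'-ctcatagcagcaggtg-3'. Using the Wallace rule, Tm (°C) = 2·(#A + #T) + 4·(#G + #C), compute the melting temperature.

T=3, G=5, A=4, C=4
A+T = 7, G+C = 9
Tm = 2×7 + 4×9 = 50°C

50°C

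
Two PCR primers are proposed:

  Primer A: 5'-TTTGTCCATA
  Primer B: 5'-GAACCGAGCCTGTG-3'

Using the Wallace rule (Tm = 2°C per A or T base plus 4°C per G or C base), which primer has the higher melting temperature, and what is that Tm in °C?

Primer B, 46°C

Primer A: A+T=7, G+C=3 → Tm = 2(7)+4(3) = 26°C
Primer B: A+T=5, G+C=9 → Tm = 2(5)+4(9) = 46°C
26°C vs 46°C → primer B is higher.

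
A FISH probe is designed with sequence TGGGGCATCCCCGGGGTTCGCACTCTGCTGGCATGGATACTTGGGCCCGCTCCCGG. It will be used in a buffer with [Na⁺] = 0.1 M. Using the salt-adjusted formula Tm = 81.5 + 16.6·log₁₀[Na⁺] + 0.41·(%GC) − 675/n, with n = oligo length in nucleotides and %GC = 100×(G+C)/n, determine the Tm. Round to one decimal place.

81.4°C

Length n = 56. Scanning the sequence gives C=19, G=20, A=5, T=12.
G+C = 39, so %GC = 39/56 × 100 = 69.643%
Salt term: 16.6 × (-1) = -16.6
GC term: 0.41 × 69.643 = 28.554; length term: −675/56 = −12.054
Tm = 81.5 + (-16.6) + 28.554 − 12.054 = 81.4 → 81.4°C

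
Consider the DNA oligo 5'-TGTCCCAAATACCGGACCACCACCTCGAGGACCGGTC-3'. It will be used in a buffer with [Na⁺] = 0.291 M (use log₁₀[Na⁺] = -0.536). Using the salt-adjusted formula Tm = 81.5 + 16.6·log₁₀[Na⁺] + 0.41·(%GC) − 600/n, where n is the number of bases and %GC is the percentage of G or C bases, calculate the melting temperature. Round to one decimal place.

81.9°C

Length n = 37. Counting bases: G=8, T=5, C=15, A=9
G+C = 23, so %GC = 23/37 × 100 = 62.162%
Salt term: 16.6 × (-0.536) = -8.898
GC term: 0.41 × 62.162 = 25.486; length term: −600/37 = −16.216
Tm = 81.5 + (-8.898) + 25.486 − 16.216 = 81.872 → 81.9°C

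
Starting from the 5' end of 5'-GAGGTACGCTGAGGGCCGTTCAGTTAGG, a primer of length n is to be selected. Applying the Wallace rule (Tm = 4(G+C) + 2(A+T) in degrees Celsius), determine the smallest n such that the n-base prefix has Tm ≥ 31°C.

First 9 bases: GAGGTACGC → Tm = 30°C (< 31°C)
First 10 bases: GAGGTACGCT → Tm = 32°C (≥ 31°C)
Each additional base adds 2°C (A/T) or 4°C (G/C), so Tm is non-decreasing in n; n = 10 is the first length to reach 31°C.

n = 10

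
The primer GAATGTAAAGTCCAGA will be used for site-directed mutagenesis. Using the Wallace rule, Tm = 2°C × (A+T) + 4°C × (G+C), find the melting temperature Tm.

44°C

Base counts: T=3, C=2, G=4, A=7
AT pairs contribute 10, GC pairs contribute 6.
Tm = 4·6 + 2·10 = 24 + 20 = 44°C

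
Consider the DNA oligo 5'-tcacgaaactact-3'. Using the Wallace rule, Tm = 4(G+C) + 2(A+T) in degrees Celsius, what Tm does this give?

36°C

C=4, A=5, G=1, T=3
So N_AT = 8 and N_GC = 5.
Tm = 2×8 + 4×5 = 36°C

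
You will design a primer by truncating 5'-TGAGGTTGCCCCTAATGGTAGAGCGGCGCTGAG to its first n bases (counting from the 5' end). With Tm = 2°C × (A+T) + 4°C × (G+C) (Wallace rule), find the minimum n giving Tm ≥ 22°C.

First 7 bases: TGAGGTT → Tm = 20°C (< 22°C)
First 8 bases: TGAGGTTG → Tm = 24°C (≥ 22°C)
Each additional base adds 2°C (A/T) or 4°C (G/C), so Tm is non-decreasing in n; n = 8 is the first length to reach 22°C.

n = 8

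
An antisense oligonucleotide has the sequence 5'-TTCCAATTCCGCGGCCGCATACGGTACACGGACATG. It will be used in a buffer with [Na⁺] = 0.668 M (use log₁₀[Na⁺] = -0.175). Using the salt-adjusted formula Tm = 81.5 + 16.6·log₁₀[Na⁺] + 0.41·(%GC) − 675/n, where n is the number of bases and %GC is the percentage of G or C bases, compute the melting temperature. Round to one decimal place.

83.8°C

Length n = 36. T=7, C=12, G=9, A=8
G+C = 21, so %GC = 21/36 × 100 = 58.333%
Salt term: 16.6 × (-0.175) = -2.905
GC term: 0.41 × 58.333 = 23.917; length term: −675/36 = −18.75
Tm = 81.5 + (-2.905) + 23.917 − 18.75 = 83.762 → 83.8°C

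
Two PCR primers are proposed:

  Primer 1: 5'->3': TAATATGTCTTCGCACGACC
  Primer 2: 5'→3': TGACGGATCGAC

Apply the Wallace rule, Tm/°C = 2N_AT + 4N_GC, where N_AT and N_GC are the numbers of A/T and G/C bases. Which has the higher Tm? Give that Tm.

Primer 1, 58°C

Primer 1: A+T=11, G+C=9 → Tm = 2(11)+4(9) = 58°C
Primer 2: A+T=5, G+C=7 → Tm = 2(5)+4(7) = 38°C
58°C vs 38°C → primer 1 is higher.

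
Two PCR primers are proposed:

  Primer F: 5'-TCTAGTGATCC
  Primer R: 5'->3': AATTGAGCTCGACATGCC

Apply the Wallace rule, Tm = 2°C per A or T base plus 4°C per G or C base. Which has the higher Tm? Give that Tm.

Primer F: A+T=6, G+C=5 → Tm = 2(6)+4(5) = 32°C
Primer R: A+T=9, G+C=9 → Tm = 2(9)+4(9) = 54°C
32°C vs 54°C → primer R is higher.

Primer R, 54°C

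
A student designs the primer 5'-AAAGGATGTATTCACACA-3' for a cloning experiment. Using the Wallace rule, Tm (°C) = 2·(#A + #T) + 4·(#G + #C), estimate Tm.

Scanning the sequence gives T=4, A=8, C=3, G=3.
A+T = 12, G+C = 6
Tm = 4·6 + 2·12 = 24 + 24 = 48°C

48°C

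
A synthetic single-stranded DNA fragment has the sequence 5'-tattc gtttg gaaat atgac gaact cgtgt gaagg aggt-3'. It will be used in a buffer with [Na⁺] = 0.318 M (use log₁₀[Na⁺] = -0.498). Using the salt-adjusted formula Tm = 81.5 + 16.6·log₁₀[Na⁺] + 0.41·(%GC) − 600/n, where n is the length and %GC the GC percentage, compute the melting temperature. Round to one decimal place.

74.7°C

Length n = 39. Base counts: C=4, A=11, T=12, G=12
G+C = 16, so %GC = 16/39 × 100 = 41.026%
Salt term: 16.6 × (-0.498) = -8.267
GC term: 0.41 × 41.026 = 16.821; length term: −600/39 = −15.385
Tm = 81.5 + (-8.267) + 16.821 − 15.385 = 74.669 → 74.7°C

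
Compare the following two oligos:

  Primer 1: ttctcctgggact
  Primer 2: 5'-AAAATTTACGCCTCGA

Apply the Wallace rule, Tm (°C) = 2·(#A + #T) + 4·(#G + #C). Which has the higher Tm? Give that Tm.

Primer 2, 44°C

Primer 1: A+T=6, G+C=7 → Tm = 2(6)+4(7) = 40°C
Primer 2: A+T=10, G+C=6 → Tm = 2(10)+4(6) = 44°C
40°C vs 44°C → primer 2 is higher.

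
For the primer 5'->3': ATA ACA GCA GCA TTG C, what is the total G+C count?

7

Scanning the sequence gives G=3, T=3, A=6, C=4.
Total G or C: 3 + 4 = 7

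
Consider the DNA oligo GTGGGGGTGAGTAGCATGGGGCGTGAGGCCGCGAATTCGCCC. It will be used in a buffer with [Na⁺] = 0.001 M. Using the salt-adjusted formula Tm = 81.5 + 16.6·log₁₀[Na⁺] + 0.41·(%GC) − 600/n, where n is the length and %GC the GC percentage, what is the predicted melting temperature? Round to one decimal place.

Length n = 42. Counting bases: A=6, G=20, T=7, C=9
G+C = 29, so %GC = 29/42 × 100 = 69.048%
Salt term: 16.6 × (-3) = -49.8
GC term: 0.41 × 69.048 = 28.31; length term: −600/42 = −14.286
Tm = 81.5 + (-49.8) + 28.31 − 14.286 = 45.724 → 45.7°C

45.7°C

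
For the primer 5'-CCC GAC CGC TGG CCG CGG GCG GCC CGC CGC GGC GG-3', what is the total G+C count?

33

Scanning the sequence gives A=1, C=17, G=16, T=1.
Total G or C: 16 + 17 = 33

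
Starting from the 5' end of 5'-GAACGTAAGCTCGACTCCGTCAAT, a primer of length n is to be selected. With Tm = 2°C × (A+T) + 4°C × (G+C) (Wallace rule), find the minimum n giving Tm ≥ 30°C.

n = 10

First 9 bases: GAACGTAAG → Tm = 26°C (< 30°C)
First 10 bases: GAACGTAAGC → Tm = 30°C (≥ 30°C)
Each additional base adds 2°C (A/T) or 4°C (G/C), so Tm is non-decreasing in n; n = 10 is the first length to reach 30°C.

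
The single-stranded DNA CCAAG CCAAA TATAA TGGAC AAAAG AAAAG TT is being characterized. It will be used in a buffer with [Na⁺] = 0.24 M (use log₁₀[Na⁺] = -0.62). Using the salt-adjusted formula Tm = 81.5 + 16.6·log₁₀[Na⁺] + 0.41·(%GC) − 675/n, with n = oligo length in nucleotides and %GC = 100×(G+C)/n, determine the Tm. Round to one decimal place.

62.9°C

Length n = 32. Scanning the sequence gives A=17, T=5, G=5, C=5.
G+C = 10, so %GC = 10/32 × 100 = 31.25%
Salt term: 16.6 × (-0.62) = -10.292
GC term: 0.41 × 31.25 = 12.812; length term: −675/32 = −21.094
Tm = 81.5 + (-10.292) + 12.812 − 21.094 = 62.926 → 62.9°C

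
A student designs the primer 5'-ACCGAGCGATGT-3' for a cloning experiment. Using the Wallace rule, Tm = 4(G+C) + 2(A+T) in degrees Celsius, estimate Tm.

38°C

Base counts: A=3, T=2, G=4, C=3
So N_AT = 5 and N_GC = 7.
Tm = 2×5 + 4×7 = 38°C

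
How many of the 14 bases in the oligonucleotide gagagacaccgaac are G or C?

8

Base counts: G=4, A=6, T=0, C=4
G+C = 4 + 4 = 8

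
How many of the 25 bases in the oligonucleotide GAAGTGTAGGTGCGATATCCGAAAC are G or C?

12

Base counts: T=5, G=8, A=8, C=4
Total G or C: 8 + 4 = 12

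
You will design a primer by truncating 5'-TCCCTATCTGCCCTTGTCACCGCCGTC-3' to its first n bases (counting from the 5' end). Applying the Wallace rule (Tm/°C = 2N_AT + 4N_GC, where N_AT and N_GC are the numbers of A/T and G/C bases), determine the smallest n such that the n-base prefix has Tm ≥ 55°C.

n = 18

First 17 bases: TCCCTATCTGCCCTTGT → Tm = 52°C (< 55°C)
First 18 bases: TCCCTATCTGCCCTTGTC → Tm = 56°C (≥ 55°C)
Since every base adds ≥2°C, Tm only increases with n, so the threshold is first crossed at n = 18.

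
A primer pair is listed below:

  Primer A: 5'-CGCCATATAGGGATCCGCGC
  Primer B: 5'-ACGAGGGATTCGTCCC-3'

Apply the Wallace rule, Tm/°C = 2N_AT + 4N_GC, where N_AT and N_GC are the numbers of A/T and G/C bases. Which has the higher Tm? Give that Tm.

Primer A: A+T=7, G+C=13 → Tm = 2(7)+4(13) = 66°C
Primer B: A+T=6, G+C=10 → Tm = 2(6)+4(10) = 52°C
66°C vs 52°C → primer A is higher.

Primer A, 66°C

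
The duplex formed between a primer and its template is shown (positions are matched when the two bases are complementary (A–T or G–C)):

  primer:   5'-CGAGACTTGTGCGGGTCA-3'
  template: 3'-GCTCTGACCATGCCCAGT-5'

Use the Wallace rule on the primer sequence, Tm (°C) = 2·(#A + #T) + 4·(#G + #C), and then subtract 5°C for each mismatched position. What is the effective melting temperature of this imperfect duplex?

Primer base counts: A=3, T=4, G=7, C=4 → A+T=7, G+C=11
Perfect-match Tm = 2(7) + 4(11) = 14 + 44 = 58°C
Mismatches (positions where the bases are not complementary): 2 (at positions 8, 11)
Effective Tm = 58 − 2×5 = 58 − 10 = 48°C

48°C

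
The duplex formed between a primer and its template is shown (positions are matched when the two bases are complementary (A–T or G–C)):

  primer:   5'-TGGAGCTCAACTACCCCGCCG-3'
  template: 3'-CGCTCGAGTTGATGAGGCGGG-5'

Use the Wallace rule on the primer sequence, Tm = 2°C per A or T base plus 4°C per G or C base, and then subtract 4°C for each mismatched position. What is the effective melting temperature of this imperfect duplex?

Primer base counts: A=4, T=3, G=5, C=9 → A+T=7, G+C=14
Perfect-match Tm = 2(7) + 4(14) = 14 + 56 = 70°C
Mismatches (positions where the bases are not complementary): 4 (at positions 1, 2, 15, 21)
Effective Tm = 70 − 4×4 = 70 − 16 = 54°C

54°C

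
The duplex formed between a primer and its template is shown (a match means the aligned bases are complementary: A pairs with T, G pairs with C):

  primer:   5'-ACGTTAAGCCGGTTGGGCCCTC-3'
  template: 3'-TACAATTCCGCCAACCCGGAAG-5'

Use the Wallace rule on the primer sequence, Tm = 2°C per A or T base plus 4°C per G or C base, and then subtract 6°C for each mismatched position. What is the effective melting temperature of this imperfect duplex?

54°C

Primer base counts: A=3, T=5, G=7, C=7 → A+T=8, G+C=14
Perfect-match Tm = 2(8) + 4(14) = 16 + 56 = 72°C
Mismatches (positions where the bases are not complementary): 3 (at positions 2, 9, 20)
Effective Tm = 72 − 3×6 = 72 − 18 = 54°C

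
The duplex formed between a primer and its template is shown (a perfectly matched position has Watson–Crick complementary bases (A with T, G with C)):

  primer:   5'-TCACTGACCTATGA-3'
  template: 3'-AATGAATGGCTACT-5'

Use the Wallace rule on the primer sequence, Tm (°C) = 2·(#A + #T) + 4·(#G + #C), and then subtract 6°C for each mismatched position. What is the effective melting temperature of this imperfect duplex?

Primer base counts: A=4, T=4, G=2, C=4 → A+T=8, G+C=6
Perfect-match Tm = 2(8) + 4(6) = 16 + 24 = 40°C
Mismatches (positions where the bases are not complementary): 3 (at positions 2, 6, 10)
Effective Tm = 40 − 3×6 = 40 − 18 = 22°C

22°C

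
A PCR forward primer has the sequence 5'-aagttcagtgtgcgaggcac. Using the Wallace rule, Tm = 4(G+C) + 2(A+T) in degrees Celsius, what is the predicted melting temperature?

Counting bases: G=7, A=5, C=4, T=4
So N_AT = 9 and N_GC = 11.
Tm = 4·11 + 2·9 = 44 + 18 = 62°C

62°C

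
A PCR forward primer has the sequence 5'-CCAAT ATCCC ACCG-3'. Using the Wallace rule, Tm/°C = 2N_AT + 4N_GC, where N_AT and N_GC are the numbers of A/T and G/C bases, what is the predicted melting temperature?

44°C

Base counts: G=1, C=7, T=2, A=4
A+T = 6, G+C = 8
Tm = 2×6 + 4×8 = 44°C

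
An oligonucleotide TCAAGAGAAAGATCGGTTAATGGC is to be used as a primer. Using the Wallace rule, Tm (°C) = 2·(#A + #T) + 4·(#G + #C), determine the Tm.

Counting bases: C=3, G=7, T=5, A=9
AT pairs contribute 14, GC pairs contribute 10.
Tm = 2(14) + 4(10) = 28 + 40 = 68°C

68°C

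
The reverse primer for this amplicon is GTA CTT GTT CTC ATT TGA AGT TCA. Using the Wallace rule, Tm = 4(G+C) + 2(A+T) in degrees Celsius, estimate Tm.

64°C

Scanning the sequence gives T=11, G=4, A=5, C=4.
So N_AT = 16 and N_GC = 8.
Tm = 4·8 + 2·16 = 32 + 32 = 64°C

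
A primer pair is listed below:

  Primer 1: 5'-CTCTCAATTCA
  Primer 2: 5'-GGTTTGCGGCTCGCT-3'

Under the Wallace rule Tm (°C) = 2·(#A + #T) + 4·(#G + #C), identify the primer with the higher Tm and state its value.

Primer 1: A+T=7, G+C=4 → Tm = 2(7)+4(4) = 30°C
Primer 2: A+T=5, G+C=10 → Tm = 2(5)+4(10) = 50°C
30°C vs 50°C → primer 2 is higher.

Primer 2, 50°C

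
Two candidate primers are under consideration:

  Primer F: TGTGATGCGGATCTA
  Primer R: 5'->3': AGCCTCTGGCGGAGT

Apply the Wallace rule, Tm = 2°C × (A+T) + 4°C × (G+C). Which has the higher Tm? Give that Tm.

Primer F: A+T=8, G+C=7 → Tm = 2(8)+4(7) = 44°C
Primer R: A+T=5, G+C=10 → Tm = 2(5)+4(10) = 50°C
44°C vs 50°C → primer R is higher.

Primer R, 50°C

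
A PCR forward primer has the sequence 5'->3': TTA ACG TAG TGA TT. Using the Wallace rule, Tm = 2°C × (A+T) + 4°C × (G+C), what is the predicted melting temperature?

Scanning the sequence gives G=3, T=6, A=4, C=1.
A+T = 10, G+C = 4
Tm = 4·4 + 2·10 = 16 + 20 = 36°C

36°C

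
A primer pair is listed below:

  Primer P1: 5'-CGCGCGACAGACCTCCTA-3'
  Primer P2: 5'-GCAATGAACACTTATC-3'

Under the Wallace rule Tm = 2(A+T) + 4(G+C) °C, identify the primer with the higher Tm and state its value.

Primer P1: A+T=6, G+C=12 → Tm = 2(6)+4(12) = 60°C
Primer P2: A+T=10, G+C=6 → Tm = 2(10)+4(6) = 44°C
60°C vs 44°C → primer P1 is higher.

Primer P1, 60°C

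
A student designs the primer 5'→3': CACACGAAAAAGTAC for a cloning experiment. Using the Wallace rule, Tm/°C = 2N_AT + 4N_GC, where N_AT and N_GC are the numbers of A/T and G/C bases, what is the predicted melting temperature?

Counting bases: T=1, C=4, A=8, G=2
AT pairs contribute 9, GC pairs contribute 6.
Tm = 2×9 + 4×6 = 42°C

42°C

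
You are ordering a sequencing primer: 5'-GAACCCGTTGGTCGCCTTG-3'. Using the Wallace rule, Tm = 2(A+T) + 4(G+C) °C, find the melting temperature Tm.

G=6, C=6, A=2, T=5
AT pairs contribute 7, GC pairs contribute 12.
Tm = 2(7) + 4(12) = 14 + 48 = 62°C

62°C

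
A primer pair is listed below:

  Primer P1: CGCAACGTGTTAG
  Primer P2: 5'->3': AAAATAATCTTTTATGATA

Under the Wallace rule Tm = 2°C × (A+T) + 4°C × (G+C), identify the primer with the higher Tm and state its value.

Primer P2, 42°C

Primer P1: A+T=6, G+C=7 → Tm = 2(6)+4(7) = 40°C
Primer P2: A+T=17, G+C=2 → Tm = 2(17)+4(2) = 42°C
40°C vs 42°C → primer P2 is higher.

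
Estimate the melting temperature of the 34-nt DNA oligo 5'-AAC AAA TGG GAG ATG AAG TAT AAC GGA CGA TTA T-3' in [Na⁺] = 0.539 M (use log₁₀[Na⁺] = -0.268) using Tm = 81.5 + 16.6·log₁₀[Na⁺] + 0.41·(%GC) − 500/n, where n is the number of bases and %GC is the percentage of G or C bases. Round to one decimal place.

Length n = 34. C=3, G=9, T=7, A=15
G+C = 12, so %GC = 12/34 × 100 = 35.294%
Salt term: 16.6 × (-0.268) = -4.449
GC term: 0.41 × 35.294 = 14.471; length term: −500/34 = −14.706
Tm = 81.5 + (-4.449) + 14.471 − 14.706 = 76.816 → 76.8°C

76.8°C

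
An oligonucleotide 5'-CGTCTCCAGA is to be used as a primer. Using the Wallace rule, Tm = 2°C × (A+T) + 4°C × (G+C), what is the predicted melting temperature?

Base counts: G=2, A=2, T=2, C=4
So N_AT = 4 and N_GC = 6.
Tm = 2(4) + 4(6) = 8 + 24 = 32°C

32°C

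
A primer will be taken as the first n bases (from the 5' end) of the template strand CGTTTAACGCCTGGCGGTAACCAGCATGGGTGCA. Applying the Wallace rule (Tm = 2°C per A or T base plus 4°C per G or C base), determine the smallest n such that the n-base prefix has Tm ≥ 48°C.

n = 15

First 14 bases: CGTTTAACGCCTGG → Tm = 44°C (< 48°C)
First 15 bases: CGTTTAACGCCTGGC → Tm = 48°C (≥ 48°C)
Each additional base adds 2°C (A/T) or 4°C (G/C), so Tm is non-decreasing in n; n = 15 is the first length to reach 48°C.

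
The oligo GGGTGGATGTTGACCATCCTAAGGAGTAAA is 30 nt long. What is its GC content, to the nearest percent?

47%

Counting bases: C=4, T=7, A=9, G=10
G+C = 10 + 4 = 14 out of 30 bases
%GC = 14/30 × 100 = 46.67% ≈ 47%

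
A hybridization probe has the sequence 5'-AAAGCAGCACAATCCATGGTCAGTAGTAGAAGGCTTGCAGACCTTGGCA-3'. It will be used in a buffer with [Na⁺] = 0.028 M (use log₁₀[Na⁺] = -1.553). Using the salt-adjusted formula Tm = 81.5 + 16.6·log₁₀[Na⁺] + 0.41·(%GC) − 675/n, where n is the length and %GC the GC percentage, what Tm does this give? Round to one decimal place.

Length n = 49. T=9, A=16, G=13, C=11
G+C = 24, so %GC = 24/49 × 100 = 48.98%
Salt term: 16.6 × (-1.553) = -25.78
GC term: 0.41 × 48.98 = 20.082; length term: −675/49 = −13.776
Tm = 81.5 + (-25.78) + 20.082 − 13.776 = 62.026 → 62.0°C

62.0°C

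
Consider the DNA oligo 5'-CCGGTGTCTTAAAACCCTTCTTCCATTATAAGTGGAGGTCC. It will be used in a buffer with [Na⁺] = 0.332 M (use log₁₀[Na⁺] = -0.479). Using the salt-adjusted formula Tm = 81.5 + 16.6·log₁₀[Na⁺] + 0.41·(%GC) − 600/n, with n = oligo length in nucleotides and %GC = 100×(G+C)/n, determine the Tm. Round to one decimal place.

Length n = 41. Counting bases: G=8, A=9, C=11, T=13
G+C = 19, so %GC = 19/41 × 100 = 46.341%
Salt term: 16.6 × (-0.479) = -7.951
GC term: 0.41 × 46.341 = 19; length term: −600/41 = −14.634
Tm = 81.5 + (-7.951) + 19 − 14.634 = 77.915 → 77.9°C

77.9°C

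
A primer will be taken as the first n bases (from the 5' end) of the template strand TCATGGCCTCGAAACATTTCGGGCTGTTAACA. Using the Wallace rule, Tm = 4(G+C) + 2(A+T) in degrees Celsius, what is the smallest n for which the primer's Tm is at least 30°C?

First 9 bases: TCATGGCCT → Tm = 28°C (< 30°C)
First 10 bases: TCATGGCCTC → Tm = 32°C (≥ 30°C)
Since every base adds ≥2°C, Tm only increases with n, so the threshold is first crossed at n = 10.

n = 10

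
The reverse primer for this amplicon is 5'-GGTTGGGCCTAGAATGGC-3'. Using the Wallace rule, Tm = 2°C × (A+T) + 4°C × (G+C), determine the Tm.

Counting bases: G=8, T=4, C=3, A=3
So N_AT = 7 and N_GC = 11.
Tm = 4·11 + 2·7 = 44 + 14 = 58°C

58°C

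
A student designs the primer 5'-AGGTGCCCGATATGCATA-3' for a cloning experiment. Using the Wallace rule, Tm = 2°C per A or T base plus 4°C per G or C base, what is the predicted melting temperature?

54°C

Counting bases: A=5, T=4, C=4, G=5
AT pairs contribute 9, GC pairs contribute 9.
Tm = 4·9 + 2·9 = 36 + 18 = 54°C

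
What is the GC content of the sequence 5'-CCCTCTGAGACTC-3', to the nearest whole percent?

Scanning the sequence gives T=3, C=6, A=2, G=2.
G+C = 2 + 6 = 8 out of 13 bases
%GC = 8/13 × 100 = 61.54% ≈ 62%

62%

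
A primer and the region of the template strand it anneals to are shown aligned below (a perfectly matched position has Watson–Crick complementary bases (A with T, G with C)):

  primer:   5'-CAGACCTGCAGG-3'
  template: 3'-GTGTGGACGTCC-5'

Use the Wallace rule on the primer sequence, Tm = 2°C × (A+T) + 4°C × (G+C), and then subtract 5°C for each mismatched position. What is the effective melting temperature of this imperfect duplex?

Primer base counts: A=3, T=1, G=4, C=4 → A+T=4, G+C=8
Perfect-match Tm = 2(4) + 4(8) = 8 + 32 = 40°C
Mismatches (positions where the bases are not complementary): 1 (at position 3)
Effective Tm = 40 − 1×5 = 40 − 5 = 35°C

35°C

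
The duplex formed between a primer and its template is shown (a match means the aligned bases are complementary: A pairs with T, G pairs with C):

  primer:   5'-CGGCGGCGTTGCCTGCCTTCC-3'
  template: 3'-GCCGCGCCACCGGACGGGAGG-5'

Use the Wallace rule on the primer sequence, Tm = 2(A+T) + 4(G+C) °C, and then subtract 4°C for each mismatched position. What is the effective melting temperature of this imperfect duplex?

58°C

Primer base counts: A=0, T=5, G=7, C=9 → A+T=5, G+C=16
Perfect-match Tm = 2(5) + 4(16) = 10 + 64 = 74°C
Mismatches (positions where the bases are not complementary): 4 (at positions 6, 7, 10, 18)
Effective Tm = 74 − 4×4 = 74 − 16 = 58°C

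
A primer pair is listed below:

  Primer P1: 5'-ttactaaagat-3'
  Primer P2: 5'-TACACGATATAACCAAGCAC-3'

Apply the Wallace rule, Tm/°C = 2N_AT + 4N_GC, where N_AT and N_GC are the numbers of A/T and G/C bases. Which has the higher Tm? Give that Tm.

Primer P2, 56°C

Primer P1: A+T=9, G+C=2 → Tm = 2(9)+4(2) = 26°C
Primer P2: A+T=12, G+C=8 → Tm = 2(12)+4(8) = 56°C
26°C vs 56°C → primer P2 is higher.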